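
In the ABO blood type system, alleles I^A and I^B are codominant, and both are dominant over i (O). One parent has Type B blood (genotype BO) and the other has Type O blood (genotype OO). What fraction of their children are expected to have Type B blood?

Cross: BO × OO
Possible offspring genotypes: 2 BO, 2 OO
Blood type counts: 2 Type B, 2 Type O
Probability of Type B: 2/4 = 1/2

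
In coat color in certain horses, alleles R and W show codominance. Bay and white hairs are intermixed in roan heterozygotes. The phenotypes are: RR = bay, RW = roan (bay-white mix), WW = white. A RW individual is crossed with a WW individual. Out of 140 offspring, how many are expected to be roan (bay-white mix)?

Punnett square for RW × WW:
Offspring genotypes: 2 RW, 2 WW
Phenotype counts: 2 roan (bay-white mix), 2 white
roan (bay-white mix): 2 out of 4 → fraction 1/2
Expected count = 1/2 × 140 = 70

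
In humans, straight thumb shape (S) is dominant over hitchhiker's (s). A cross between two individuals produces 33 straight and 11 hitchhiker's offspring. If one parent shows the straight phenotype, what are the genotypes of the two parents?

Observed offspring: 33 straight, 11 hitchhiker's
The observed ratio simplifies to 3:1. Hitchhiker's (ss) offspring appear, so each parent must contribute one s allele. The parent stated to show straight carries S, so it is Ss. The other parent is then either Ss or ss: Ss × ss would give a 1:1 split, whereas Ss × Ss gives 3:1 — matching the data. So both parents are heterozygous (Ss × Ss).
Parent genotypes: Ss × Ss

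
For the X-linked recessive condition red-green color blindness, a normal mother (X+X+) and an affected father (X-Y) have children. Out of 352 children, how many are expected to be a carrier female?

Cross: X+X+ × X-Y
Offspring: 2 X+X-, 2 X+Y
Probability of a carrier female: 2/4 = 1/2
Expected count = 1/2 × 352 = 176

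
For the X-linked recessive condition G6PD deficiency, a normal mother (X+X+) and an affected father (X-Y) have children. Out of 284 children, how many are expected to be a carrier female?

Cross: X+X+ × X-Y
Offspring: 2 X+X-, 2 X+Y
Probability of a carrier female: 2/4 = 1/2
Expected count = 1/2 × 284 = 142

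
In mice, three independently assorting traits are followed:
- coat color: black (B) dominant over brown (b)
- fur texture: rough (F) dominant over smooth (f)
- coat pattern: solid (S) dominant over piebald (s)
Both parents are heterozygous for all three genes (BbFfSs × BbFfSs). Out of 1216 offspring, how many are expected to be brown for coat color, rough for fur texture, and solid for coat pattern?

Trihybrid cross: BbFfSs × BbFfSs
Each trait segregates independently with a 3:1 phenotypic ratio, so each gene contributes 3/4 (dominant) or 1/4 (recessive).
Target: brown (coat color), rough (fur texture), solid (coat pattern)
Probability = product of independent per-trait probabilities
= 1/4 × 3/4 × 3/4 = 9/64
Expected count = 9/64 × 1216 = 171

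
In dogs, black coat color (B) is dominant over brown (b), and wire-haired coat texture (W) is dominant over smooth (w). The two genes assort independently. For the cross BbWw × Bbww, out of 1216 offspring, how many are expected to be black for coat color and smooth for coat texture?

Dihybrid cross BbWw × Bbww — consider each gene separately:
coat color: Bb × Bb → 1 BB, 2 Bb, 1 bb → 3 B_ : 1 bb (out of 4)
coat texture: Ww × ww → 2 Ww, 2 ww → 2 W_ : 2 ww (out of 4)
Looking for: black (B_) and smooth (ww)
P(black) = 3/4, P(smooth) = 2/4
P(both) = 3/4 × 2/4 = 6/16 = 3/8
Expected count = 3/8 × 1216 = 456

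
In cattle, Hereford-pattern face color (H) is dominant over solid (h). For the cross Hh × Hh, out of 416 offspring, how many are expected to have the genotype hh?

Punnett square for Hh × Hh:
Offspring genotypes: 1 HH, 2 Hh, 1 hh
Total offspring: 4
Count with target: 1
Probability: 1/4
Expected count = 1/4 × 416 = 104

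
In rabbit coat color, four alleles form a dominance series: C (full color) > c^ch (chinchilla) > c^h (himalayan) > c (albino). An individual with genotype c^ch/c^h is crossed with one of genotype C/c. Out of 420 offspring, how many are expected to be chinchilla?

Cross: c^ch/c^h × C/c
Allele dominance: C > c^ch > c^h > c
Offspring genotypes: 1 C/c^ch, 1 c^ch/c, 1 C/c^h, 1 c^h/c
Phenotype counts: 2 full color, 1 chinchilla, 1 himalayan
chinchilla: 1 out of 4 → fraction 1/4
Expected count = 1/4 × 420 = 105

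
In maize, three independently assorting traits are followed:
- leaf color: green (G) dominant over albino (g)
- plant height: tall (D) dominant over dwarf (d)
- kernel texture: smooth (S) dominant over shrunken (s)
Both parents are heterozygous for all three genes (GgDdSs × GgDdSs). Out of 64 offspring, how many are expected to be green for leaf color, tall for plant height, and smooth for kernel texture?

Trihybrid cross: GgDdSs × GgDdSs
Each trait segregates independently with a 3:1 phenotypic ratio, so each gene contributes 3/4 (dominant) or 1/4 (recessive).
Target: green (leaf color), tall (plant height), smooth (kernel texture)
Probability = product of independent per-trait probabilities
= 3/4 × 3/4 × 3/4 = 27/64
Expected count = 27/64 × 64 = 27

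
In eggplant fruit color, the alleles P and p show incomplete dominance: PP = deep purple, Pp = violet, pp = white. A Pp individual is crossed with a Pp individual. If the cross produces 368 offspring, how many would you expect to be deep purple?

Punnett square for Pp × Pp:
Offspring genotypes: 1 PP, 2 Pp, 1 pp
Phenotype counts: 1 deep purple, 2 violet, 1 white
deep purple: 1 out of 4 → fraction 1/4
Expected count = 1/4 × 368 = 92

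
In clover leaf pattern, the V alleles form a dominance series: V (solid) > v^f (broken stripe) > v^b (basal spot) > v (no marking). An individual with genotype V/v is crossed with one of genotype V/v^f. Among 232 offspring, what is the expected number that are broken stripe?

Cross: V/v × V/v^f
Allele dominance: V > v^f > v^b > v
Offspring genotypes: 1 V/V, 1 V/v^f, 1 V/v, 1 v^f/v
Phenotype counts: 3 solid, 1 broken stripe
broken stripe: 1 out of 4 → fraction 1/4
Expected count = 1/4 × 232 = 58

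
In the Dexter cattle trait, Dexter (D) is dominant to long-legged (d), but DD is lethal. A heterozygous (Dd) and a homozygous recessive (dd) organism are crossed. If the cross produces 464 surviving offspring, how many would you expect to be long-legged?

Cross: Dd × dd
Punnett square offspring (before lethality): 2 Dd, 2 dd
No DD offspring are produced in this cross.
long-legged: 2 out of 4 → fraction 1/2
Expected count = 1/2 × 464 = 232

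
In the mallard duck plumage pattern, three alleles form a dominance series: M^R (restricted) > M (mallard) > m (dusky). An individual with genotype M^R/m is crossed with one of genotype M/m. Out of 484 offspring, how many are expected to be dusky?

Cross: M^R/m × M/m
Allele dominance: M^R > M > m
Offspring genotypes: 1 M^R/M, 1 M^R/m, 1 M/m, 1 m/m
Phenotype counts: 2 restricted, 1 mallard, 1 dusky
dusky: 1 out of 4 → fraction 1/4
Expected count = 1/4 × 484 = 121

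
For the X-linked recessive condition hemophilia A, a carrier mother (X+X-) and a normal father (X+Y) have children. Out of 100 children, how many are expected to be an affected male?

Cross: X+X- × X+Y
Offspring: 1 X+X+, 1 X+Y, 1 X+X-, 1 X-Y
Probability of an affected male: 1/4
Expected count = 1/4 × 100 = 25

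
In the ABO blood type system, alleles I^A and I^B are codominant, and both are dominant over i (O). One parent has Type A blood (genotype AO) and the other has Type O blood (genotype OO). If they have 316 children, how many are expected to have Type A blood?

Cross: AO × OO
Possible offspring genotypes: 2 AO, 2 OO
Blood type counts: 2 Type A, 2 Type O
Probability of Type A: 2/4 = 1/2
Expected count = 1/2 × 316 = 158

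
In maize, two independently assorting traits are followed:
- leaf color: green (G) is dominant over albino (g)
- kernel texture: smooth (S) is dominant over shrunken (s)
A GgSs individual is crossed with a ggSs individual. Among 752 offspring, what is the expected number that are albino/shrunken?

Dihybrid cross GgSs × ggSs — consider each gene separately:
leaf color: Gg × gg → 2 Gg, 2 gg → 2 G_ : 2 gg (out of 4)
kernel texture: Ss × Ss → 1 SS, 2 Ss, 1 ss → 3 S_ : 1 ss (out of 4)
Combine (counts out of 4 × 4 = 16): green/smooth (G_S_) = 2×3 = 6; green/shrunken (G_ss) = 2×1 = 2; albino/smooth (ggS_) = 2×3 = 6; albino/shrunken (ggss) = 2×1 = 2
Phenotype counts (out of 16): 6 green/smooth, 2 green/shrunken, 6 albino/smooth, 2 albino/shrunken
albino/shrunken: 2 out of 16 → fraction 1/8
Expected count = 1/8 × 752 = 94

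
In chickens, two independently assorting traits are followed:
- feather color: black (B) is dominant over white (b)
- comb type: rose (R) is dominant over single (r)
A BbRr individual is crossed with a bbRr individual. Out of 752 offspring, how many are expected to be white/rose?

Dihybrid cross BbRr × bbRr — consider each gene separately:
feather color: Bb × bb → 2 Bb, 2 bb → 2 B_ : 2 bb (out of 4)
comb type: Rr × Rr → 1 RR, 2 Rr, 1 rr → 3 R_ : 1 rr (out of 4)
Combine (counts out of 4 × 4 = 16): black/rose (B_R_) = 2×3 = 6; black/single (B_rr) = 2×1 = 2; white/rose (bbR_) = 2×3 = 6; white/single (bbrr) = 2×1 = 2
Phenotype counts (out of 16): 6 black/rose, 2 black/single, 6 white/rose, 2 white/single
white/rose: 6 out of 16 → fraction 3/8
Expected count = 3/8 × 752 = 282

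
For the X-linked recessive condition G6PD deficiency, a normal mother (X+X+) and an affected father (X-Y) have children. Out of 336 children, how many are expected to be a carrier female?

Cross: X+X+ × X-Y
Offspring: 2 X+X-, 2 X+Y
Probability of a carrier female: 2/4 = 1/2
Expected count = 1/2 × 336 = 168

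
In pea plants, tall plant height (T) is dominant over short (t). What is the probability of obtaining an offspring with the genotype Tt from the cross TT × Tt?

Punnett square for TT × Tt:
Offspring genotypes: 2 TT, 2 Tt
Total offspring: 4
Count with target: 2
Probability: 2/4 = 1/2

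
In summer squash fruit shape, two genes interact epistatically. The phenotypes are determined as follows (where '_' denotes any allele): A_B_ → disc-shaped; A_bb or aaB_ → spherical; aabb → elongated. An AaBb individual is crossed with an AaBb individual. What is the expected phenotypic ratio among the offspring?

Cross: AaBb × AaBb — consider each gene separately:
A gene: Aa × Aa → 1 AA, 2 Aa, 1 aa → 3 A_ : 1 aa (out of 4)
B gene: Bb × Bb → 1 BB, 2 Bb, 1 bb → 3 B_ : 1 bb (out of 4)
Genotype classes (out of 4 × 4 = 16): A_B_ = 3×3 = 9; A_bb = 3×1 = 3; aaB_ = 1×3 = 3; aabb = 1×1 = 1
Apply the phenotype rules: A_B_ (9) → disc-shaped; A_bb (3) + aaB_ (3) → spherical; aabb (1) → elongated
Phenotype counts (out of 16): 9 disc-shaped, 6 spherical, 1 elongated
Ratio: 9 disc-shaped : 6 spherical : 1 elongated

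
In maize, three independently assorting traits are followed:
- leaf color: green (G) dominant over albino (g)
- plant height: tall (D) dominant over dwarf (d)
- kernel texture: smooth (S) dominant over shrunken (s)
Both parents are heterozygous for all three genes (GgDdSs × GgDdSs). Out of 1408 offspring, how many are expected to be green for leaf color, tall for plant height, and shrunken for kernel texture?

Trihybrid cross: GgDdSs × GgDdSs
Each trait segregates independently with a 3:1 phenotypic ratio, so each gene contributes 3/4 (dominant) or 1/4 (recessive).
Target: green (leaf color), tall (plant height), shrunken (kernel texture)
Probability = product of independent per-trait probabilities
= 3/4 × 3/4 × 1/4 = 9/64
Expected count = 9/64 × 1408 = 198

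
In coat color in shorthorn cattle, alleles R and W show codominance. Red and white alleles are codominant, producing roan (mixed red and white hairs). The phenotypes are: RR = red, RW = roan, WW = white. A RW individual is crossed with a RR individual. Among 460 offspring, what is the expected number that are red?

Punnett square for RW × RR:
Offspring genotypes: 2 RR, 2 RW
Phenotype counts: 2 red, 2 roan
red: 2 out of 4 → fraction 1/2
Expected count = 1/2 × 460 = 230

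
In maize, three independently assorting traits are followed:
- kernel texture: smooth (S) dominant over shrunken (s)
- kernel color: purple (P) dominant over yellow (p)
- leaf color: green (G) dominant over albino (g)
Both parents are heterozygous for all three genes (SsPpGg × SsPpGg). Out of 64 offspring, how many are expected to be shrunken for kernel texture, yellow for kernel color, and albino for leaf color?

Trihybrid cross: SsPpGg × SsPpGg
Each trait segregates independently with a 3:1 phenotypic ratio, so each gene contributes 3/4 (dominant) or 1/4 (recessive).
Target: shrunken (kernel texture), yellow (kernel color), albino (leaf color)
Probability = product of independent per-trait probabilities
= 1/4 × 1/4 × 1/4 = 1/64
Expected count = 1/64 × 64 = 1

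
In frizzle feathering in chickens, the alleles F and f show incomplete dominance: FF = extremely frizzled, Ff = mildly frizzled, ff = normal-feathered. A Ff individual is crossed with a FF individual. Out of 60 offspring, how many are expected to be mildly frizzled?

Punnett square for Ff × FF:
Offspring genotypes: 2 FF, 2 Ff
Phenotype counts: 2 extremely frizzled, 2 mildly frizzled
mildly frizzled: 2 out of 4 → fraction 1/2
Expected count = 1/2 × 60 = 30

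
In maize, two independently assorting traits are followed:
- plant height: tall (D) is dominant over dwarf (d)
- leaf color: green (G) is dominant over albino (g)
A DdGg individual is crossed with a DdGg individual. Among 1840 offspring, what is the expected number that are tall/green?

Dihybrid cross DdGg × DdGg — consider each gene separately:
plant height: Dd × Dd → 1 DD, 2 Dd, 1 dd → 3 D_ : 1 dd (out of 4)
leaf color: Gg × Gg → 1 GG, 2 Gg, 1 gg → 3 G_ : 1 gg (out of 4)
Combine (counts out of 4 × 4 = 16): tall/green (D_G_) = 3×3 = 9; tall/albino (D_gg) = 3×1 = 3; dwarf/green (ddG_) = 1×3 = 3; dwarf/albino (ddgg) = 1×1 = 1
Phenotype counts (out of 16): 9 tall/green, 3 tall/albino, 3 dwarf/green, 1 dwarf/albino
tall/green: 9 out of 16 → fraction 9/16
Expected count = 9/16 × 1840 = 1035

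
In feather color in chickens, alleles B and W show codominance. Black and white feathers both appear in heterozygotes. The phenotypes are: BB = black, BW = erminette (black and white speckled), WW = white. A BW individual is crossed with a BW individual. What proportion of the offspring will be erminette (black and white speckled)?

Punnett square for BW × BW:
Offspring genotypes: 1 BB, 2 BW, 1 WW
Phenotype counts: 1 black, 2 erminette (black and white speckled), 1 white
erminette (black and white speckled): 2 out of 4
Probability: 2/4 = 1/2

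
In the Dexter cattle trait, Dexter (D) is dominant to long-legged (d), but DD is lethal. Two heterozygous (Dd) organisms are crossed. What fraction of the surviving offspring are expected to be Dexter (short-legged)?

Cross: Dd × Dd
Punnett square offspring (before lethality): 1 DD, 2 Dd, 1 dd
The DD genotype is lethal (embryos die); surviving offspring: 2 Dd, 1 dd
Dexter (short-legged): 2 out of 3
Probability: 2/3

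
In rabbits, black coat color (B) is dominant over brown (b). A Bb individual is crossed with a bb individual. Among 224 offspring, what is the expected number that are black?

Punnett square for Bb × bb:
Offspring genotypes: 2 Bb, 2 bb
black: 2, brown: 2
black: 2 out of 4 → fraction 1/2
Expected count = 1/2 × 224 = 112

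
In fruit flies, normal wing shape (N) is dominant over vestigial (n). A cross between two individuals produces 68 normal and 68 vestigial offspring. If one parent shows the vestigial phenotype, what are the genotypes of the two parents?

Observed offspring: 68 normal, 68 vestigial
The observed ratio simplifies to 1:1. One parent shows vestigial, so its genotype must be nn. A 1:1 offspring split requires the other parent to be heterozygous (Nn).
Parent genotypes: nn × Nn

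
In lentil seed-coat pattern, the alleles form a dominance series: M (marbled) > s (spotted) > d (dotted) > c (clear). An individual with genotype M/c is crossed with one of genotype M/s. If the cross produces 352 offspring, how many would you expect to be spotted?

Cross: M/c × M/s
Allele dominance: M > s > d > c
Offspring genotypes: 1 M/M, 1 M/s, 1 M/c, 1 s/c
Phenotype counts: 3 marbled, 1 spotted
spotted: 1 out of 4 → fraction 1/4
Expected count = 1/4 × 352 = 88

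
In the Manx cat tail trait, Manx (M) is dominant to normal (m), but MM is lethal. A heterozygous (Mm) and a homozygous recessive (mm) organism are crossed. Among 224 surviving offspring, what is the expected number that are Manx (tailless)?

Cross: Mm × mm
Punnett square offspring (before lethality): 2 Mm, 2 mm
No MM offspring are produced in this cross.
Manx (tailless): 2 out of 4 → fraction 1/2
Expected count = 1/2 × 224 = 112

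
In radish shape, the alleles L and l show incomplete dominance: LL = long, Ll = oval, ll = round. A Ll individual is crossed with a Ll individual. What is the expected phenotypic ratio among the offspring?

Punnett square for Ll × Ll:
Offspring genotypes: 1 LL, 2 Ll, 1 ll
Phenotype counts: 1 long, 2 oval, 1 round
Ratio: 1 long : 2 oval : 1 round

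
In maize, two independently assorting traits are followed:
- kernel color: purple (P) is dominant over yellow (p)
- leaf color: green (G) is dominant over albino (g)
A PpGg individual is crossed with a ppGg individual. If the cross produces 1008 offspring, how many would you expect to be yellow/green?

Dihybrid cross PpGg × ppGg — consider each gene separately:
kernel color: Pp × pp → 2 Pp, 2 pp → 2 P_ : 2 pp (out of 4)
leaf color: Gg × Gg → 1 GG, 2 Gg, 1 gg → 3 G_ : 1 gg (out of 4)
Combine (counts out of 4 × 4 = 16): purple/green (P_G_) = 2×3 = 6; purple/albino (P_gg) = 2×1 = 2; yellow/green (ppG_) = 2×3 = 6; yellow/albino (ppgg) = 2×1 = 2
Phenotype counts (out of 16): 6 purple/green, 2 purple/albino, 6 yellow/green, 2 yellow/albino
yellow/green: 6 out of 16 → fraction 3/8
Expected count = 3/8 × 1008 = 378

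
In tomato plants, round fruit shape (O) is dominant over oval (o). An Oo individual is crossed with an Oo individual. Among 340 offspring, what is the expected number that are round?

Punnett square for Oo × Oo:
Offspring genotypes: 1 OO, 2 Oo, 1 oo
round: 3, oval: 1
round: 3 out of 4 → fraction 3/4
Expected count = 3/4 × 340 = 255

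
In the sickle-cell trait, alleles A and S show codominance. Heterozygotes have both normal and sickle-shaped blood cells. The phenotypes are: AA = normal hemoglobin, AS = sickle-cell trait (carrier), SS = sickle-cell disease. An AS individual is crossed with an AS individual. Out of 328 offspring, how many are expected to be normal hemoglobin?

Punnett square for AS × AS:
Offspring genotypes: 1 AA, 2 AS, 1 SS
Phenotype counts: 1 normal hemoglobin, 2 sickle-cell trait (carrier), 1 sickle-cell disease
normal hemoglobin: 1 out of 4 → fraction 1/4
Expected count = 1/4 × 328 = 82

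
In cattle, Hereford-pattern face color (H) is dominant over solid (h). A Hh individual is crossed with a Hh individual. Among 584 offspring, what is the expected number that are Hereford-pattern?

Punnett square for Hh × Hh:
Offspring genotypes: 1 HH, 2 Hh, 1 hh
Hereford-pattern: 3, solid: 1
Hereford-pattern: 3 out of 4 → fraction 3/4
Expected count = 3/4 × 584 = 438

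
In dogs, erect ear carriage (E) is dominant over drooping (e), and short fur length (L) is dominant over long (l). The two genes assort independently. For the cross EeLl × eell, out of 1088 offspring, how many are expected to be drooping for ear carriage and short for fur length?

Dihybrid cross EeLl × eell — consider each gene separately:
ear carriage: Ee × ee → 2 Ee, 2 ee → 2 E_ : 2 ee (out of 4)
fur length: Ll × ll → 2 Ll, 2 ll → 2 L_ : 2 ll (out of 4)
Looking for: drooping (ee) and short (L_)
P(drooping) = 2/4, P(short) = 2/4
P(both) = 2/4 × 2/4 = 4/16 = 1/4
Expected count = 1/4 × 1088 = 272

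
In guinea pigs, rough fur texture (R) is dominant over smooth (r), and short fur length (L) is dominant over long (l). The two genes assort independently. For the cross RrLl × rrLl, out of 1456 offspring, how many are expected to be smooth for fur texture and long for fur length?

Dihybrid cross RrLl × rrLl — consider each gene separately:
fur texture: Rr × rr → 2 Rr, 2 rr → 2 R_ : 2 rr (out of 4)
fur length: Ll × Ll → 1 LL, 2 Ll, 1 ll → 3 L_ : 1 ll (out of 4)
Looking for: smooth (rr) and long (ll)
P(smooth) = 2/4, P(long) = 1/4
P(both) = 2/4 × 1/4 = 2/16 = 1/8
Expected count = 1/8 × 1456 = 182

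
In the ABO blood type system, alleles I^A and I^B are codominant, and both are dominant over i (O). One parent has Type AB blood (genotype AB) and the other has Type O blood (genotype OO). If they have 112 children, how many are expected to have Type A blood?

Cross: AB × OO
Possible offspring genotypes: 2 AO, 2 BO
Blood type counts: 2 Type A, 2 Type B
Probability of Type A: 2/4 = 1/2
Expected count = 1/2 × 112 = 56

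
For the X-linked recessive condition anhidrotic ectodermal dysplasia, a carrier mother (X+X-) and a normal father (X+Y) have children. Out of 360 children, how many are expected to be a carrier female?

Cross: X+X- × X+Y
Offspring: 1 X+X+, 1 X+Y, 1 X+X-, 1 X-Y
Probability of a carrier female: 1/4
Expected count = 1/4 × 360 = 90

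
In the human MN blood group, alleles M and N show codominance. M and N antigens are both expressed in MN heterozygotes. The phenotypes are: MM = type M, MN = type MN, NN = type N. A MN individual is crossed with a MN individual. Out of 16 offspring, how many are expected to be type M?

Punnett square for MN × MN:
Offspring genotypes: 1 MM, 2 MN, 1 NN
Phenotype counts: 1 type M, 2 type MN, 1 type N
type M: 1 out of 4 → fraction 1/4
Expected count = 1/4 × 16 = 4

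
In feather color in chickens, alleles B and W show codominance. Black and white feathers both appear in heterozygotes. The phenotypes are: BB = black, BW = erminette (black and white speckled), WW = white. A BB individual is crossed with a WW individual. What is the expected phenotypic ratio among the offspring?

Punnett square for BB × WW:
Offspring genotypes: 4 BW
Phenotype counts: 4 erminette (black and white speckled)
Ratio: all erminette (black and white speckled)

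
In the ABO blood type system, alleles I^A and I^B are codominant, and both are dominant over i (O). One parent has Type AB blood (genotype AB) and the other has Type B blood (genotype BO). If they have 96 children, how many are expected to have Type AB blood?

Cross: AB × BO
Possible offspring genotypes: 1 AB, 1 AO, 1 BB, 1 BO
Blood type counts: 1 Type AB, 1 Type A, 2 Type B
Probability of Type AB: 1/4
Expected count = 1/4 × 96 = 24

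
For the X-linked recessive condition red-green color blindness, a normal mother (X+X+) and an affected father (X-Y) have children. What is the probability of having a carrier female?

Cross: X+X+ × X-Y
Offspring: 2 X+X-, 2 X+Y
Probability of a carrier female: 2/4 = 1/2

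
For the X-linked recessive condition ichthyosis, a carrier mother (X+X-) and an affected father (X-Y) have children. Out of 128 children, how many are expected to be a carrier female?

Cross: X+X- × X-Y
Offspring: 1 X+X-, 1 X+Y, 1 X-X-, 1 X-Y
Probability of a carrier female: 1/4
Expected count = 1/4 × 128 = 32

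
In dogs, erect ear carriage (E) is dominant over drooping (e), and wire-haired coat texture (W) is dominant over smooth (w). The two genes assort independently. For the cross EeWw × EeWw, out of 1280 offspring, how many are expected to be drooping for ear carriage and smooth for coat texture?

Dihybrid cross EeWw × EeWw — consider each gene separately:
ear carriage: Ee × Ee → 1 EE, 2 Ee, 1 ee → 3 E_ : 1 ee (out of 4)
coat texture: Ww × Ww → 1 WW, 2 Ww, 1 ww → 3 W_ : 1 ww (out of 4)
Looking for: drooping (ee) and smooth (ww)
P(drooping) = 1/4, P(smooth) = 1/4
P(both) = 1/4 × 1/4 = 1/16
Expected count = 1/16 × 1280 = 80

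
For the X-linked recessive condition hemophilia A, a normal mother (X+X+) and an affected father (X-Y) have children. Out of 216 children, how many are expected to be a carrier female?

Cross: X+X+ × X-Y
Offspring: 2 X+X-, 2 X+Y
Probability of a carrier female: 2/4 = 1/2
Expected count = 1/2 × 216 = 108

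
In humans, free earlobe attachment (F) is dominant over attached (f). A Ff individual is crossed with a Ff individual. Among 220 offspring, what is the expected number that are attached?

Punnett square for Ff × Ff:
Offspring genotypes: 1 FF, 2 Ff, 1 ff
free: 3, attached: 1
attached: 1 out of 4 → fraction 1/4
Expected count = 1/4 × 220 = 55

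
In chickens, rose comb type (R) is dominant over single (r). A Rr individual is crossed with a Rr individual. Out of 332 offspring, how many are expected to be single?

Punnett square for Rr × Rr:
Offspring genotypes: 1 RR, 2 Rr, 1 rr
rose: 3, single: 1
single: 1 out of 4 → fraction 1/4
Expected count = 1/4 × 332 = 83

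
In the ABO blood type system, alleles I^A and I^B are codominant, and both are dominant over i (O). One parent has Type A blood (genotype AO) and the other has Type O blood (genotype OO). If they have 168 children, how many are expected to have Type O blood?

Cross: AO × OO
Possible offspring genotypes: 2 AO, 2 OO
Blood type counts: 2 Type A, 2 Type O
Probability of Type O: 2/4 = 1/2
Expected count = 1/2 × 168 = 84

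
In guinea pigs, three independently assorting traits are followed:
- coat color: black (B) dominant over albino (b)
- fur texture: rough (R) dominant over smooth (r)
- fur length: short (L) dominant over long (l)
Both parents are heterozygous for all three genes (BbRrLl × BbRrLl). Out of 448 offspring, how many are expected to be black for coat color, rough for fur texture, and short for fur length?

Trihybrid cross: BbRrLl × BbRrLl
Each trait segregates independently with a 3:1 phenotypic ratio, so each gene contributes 3/4 (dominant) or 1/4 (recessive).
Target: black (coat color), rough (fur texture), short (fur length)
Probability = product of independent per-trait probabilities
= 3/4 × 3/4 × 3/4 = 27/64
Expected count = 27/64 × 448 = 189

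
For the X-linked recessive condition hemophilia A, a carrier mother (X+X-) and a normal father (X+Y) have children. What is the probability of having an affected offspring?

Cross: X+X- × X+Y
Offspring: 1 X+X+, 1 X+Y, 1 X+X-, 1 X-Y
Probability of an affected offspring: 1/4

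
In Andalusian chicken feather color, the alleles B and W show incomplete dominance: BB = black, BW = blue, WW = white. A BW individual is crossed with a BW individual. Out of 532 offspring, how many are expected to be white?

Punnett square for BW × BW:
Offspring genotypes: 1 BB, 2 BW, 1 WW
Phenotype counts: 1 black, 2 blue, 1 white
white: 1 out of 4 → fraction 1/4
Expected count = 1/4 × 532 = 133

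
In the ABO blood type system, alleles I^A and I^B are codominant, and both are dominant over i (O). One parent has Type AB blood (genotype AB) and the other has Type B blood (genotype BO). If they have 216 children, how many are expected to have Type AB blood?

Cross: AB × BO
Possible offspring genotypes: 1 AB, 1 AO, 1 BB, 1 BO
Blood type counts: 1 Type AB, 1 Type A, 2 Type B
Probability of Type AB: 1/4
Expected count = 1/4 × 216 = 54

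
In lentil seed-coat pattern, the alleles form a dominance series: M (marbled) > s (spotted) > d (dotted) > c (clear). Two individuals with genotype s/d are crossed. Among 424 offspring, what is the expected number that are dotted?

Cross: s/d × s/d
Allele dominance: M > s > d > c
Offspring genotypes: 1 s/s, 2 s/d, 1 d/d
Phenotype counts: 3 spotted, 1 dotted
dotted: 1 out of 4 → fraction 1/4
Expected count = 1/4 × 424 = 106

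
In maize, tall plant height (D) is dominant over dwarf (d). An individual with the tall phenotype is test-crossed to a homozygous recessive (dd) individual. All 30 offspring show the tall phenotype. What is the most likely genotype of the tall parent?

Test cross: ? × dd
All offspring are tall.
If the unknown parent were heterozygous (Dd), about half of 30 offspring would be dwarf; none are. The unknown parent is most likely homozygous dominant (DD).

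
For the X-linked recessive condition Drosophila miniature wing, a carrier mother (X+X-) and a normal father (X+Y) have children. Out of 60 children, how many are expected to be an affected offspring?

Cross: X+X- × X+Y
Offspring: 1 X+X+, 1 X+Y, 1 X+X-, 1 X-Y
Probability of an affected offspring: 1/4
Expected count = 1/4 × 60 = 15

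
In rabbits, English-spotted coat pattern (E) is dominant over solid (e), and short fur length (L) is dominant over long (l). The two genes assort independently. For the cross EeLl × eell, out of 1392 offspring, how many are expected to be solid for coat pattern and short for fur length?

Dihybrid cross EeLl × eell — consider each gene separately:
coat pattern: Ee × ee → 2 Ee, 2 ee → 2 E_ : 2 ee (out of 4)
fur length: Ll × ll → 2 Ll, 2 ll → 2 L_ : 2 ll (out of 4)
Looking for: solid (ee) and short (L_)
P(solid) = 2/4, P(short) = 2/4
P(both) = 2/4 × 2/4 = 4/16 = 1/4
Expected count = 1/4 × 1392 = 348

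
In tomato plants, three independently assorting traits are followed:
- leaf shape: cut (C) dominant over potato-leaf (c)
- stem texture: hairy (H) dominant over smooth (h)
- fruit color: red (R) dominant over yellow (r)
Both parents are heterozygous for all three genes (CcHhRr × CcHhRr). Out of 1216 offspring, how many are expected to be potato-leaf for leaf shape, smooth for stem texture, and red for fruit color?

Trihybrid cross: CcHhRr × CcHhRr
Each trait segregates independently with a 3:1 phenotypic ratio, so each gene contributes 3/4 (dominant) or 1/4 (recessive).
Target: potato-leaf (leaf shape), smooth (stem texture), red (fruit color)
Probability = product of independent per-trait probabilities
= 1/4 × 1/4 × 3/4 = 3/64
Expected count = 3/64 × 1216 = 57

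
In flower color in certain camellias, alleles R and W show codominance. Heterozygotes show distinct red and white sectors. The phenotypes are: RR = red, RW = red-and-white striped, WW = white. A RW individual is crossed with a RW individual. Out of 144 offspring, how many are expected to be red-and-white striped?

Punnett square for RW × RW:
Offspring genotypes: 1 RR, 2 RW, 1 WW
Phenotype counts: 1 red, 2 red-and-white striped, 1 white
red-and-white striped: 2 out of 4 → fraction 1/2
Expected count = 1/2 × 144 = 72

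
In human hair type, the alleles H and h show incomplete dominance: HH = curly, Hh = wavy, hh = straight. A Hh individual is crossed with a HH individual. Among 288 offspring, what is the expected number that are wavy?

Punnett square for Hh × HH:
Offspring genotypes: 2 HH, 2 Hh
Phenotype counts: 2 curly, 2 wavy
wavy: 2 out of 4 → fraction 1/2
Expected count = 1/2 × 288 = 144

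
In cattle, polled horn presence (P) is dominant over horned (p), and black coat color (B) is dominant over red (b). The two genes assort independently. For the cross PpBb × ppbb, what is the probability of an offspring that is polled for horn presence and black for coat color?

Dihybrid cross PpBb × ppbb — consider each gene separately:
horn presence: Pp × pp → 2 Pp, 2 pp → 2 P_ : 2 pp (out of 4)
coat color: Bb × bb → 2 Bb, 2 bb → 2 B_ : 2 bb (out of 4)
Looking for: polled (P_) and black (B_)
P(polled) = 2/4, P(black) = 2/4
P(both) = 2/4 × 2/4 = 4/16 = 1/4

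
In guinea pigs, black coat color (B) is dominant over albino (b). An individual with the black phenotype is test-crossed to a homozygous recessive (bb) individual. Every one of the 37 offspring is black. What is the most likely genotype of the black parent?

Test cross: ? × bb
All offspring are black.
If the unknown parent were heterozygous (Bb), about half of 37 offspring would be albino; none are. The unknown parent is most likely homozygous dominant (BB).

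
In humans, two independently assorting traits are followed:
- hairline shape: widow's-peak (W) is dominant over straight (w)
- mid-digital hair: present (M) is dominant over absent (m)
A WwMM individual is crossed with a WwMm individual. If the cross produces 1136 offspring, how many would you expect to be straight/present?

Dihybrid cross WwMM × WwMm — consider each gene separately:
hairline shape: Ww × Ww → 1 WW, 2 Ww, 1 ww → 3 W_ : 1 ww (out of 4)
mid-digital hair: MM × Mm → 2 MM, 2 Mm → 4 M_ (out of 4)
Combine (counts out of 4 × 4 = 16): widow's-peak/present (W_M_) = 3×4 = 12; straight/present (wwM_) = 1×4 = 4
Phenotype counts (out of 16): 12 widow's-peak/present, 4 straight/present
straight/present: 4 out of 16 → fraction 1/4
Expected count = 1/4 × 1136 = 284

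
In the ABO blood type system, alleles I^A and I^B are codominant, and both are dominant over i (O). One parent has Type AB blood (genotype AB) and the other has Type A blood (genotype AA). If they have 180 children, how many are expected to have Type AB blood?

Cross: AB × AA
Possible offspring genotypes: 2 AA, 2 AB
Blood type counts: 2 Type A, 2 Type AB
Probability of Type AB: 2/4 = 1/2
Expected count = 1/2 × 180 = 90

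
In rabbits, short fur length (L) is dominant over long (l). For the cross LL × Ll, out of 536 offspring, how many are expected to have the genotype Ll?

Punnett square for LL × Ll:
Offspring genotypes: 2 LL, 2 Ll
Total offspring: 4
Count with target: 2
Probability: 2/4 = 1/2
Expected count = 1/2 × 536 = 268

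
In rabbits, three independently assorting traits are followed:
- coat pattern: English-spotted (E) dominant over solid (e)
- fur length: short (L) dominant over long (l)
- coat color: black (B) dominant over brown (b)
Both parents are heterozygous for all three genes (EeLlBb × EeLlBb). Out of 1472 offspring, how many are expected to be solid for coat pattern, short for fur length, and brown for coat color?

Trihybrid cross: EeLlBb × EeLlBb
Each trait segregates independently with a 3:1 phenotypic ratio, so each gene contributes 3/4 (dominant) or 1/4 (recessive).
Target: solid (coat pattern), short (fur length), brown (coat color)
Probability = product of independent per-trait probabilities
= 1/4 × 3/4 × 1/4 = 3/64
Expected count = 3/64 × 1472 = 69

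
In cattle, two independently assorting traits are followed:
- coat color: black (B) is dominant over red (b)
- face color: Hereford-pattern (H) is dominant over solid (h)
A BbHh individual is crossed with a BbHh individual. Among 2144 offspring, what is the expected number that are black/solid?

Dihybrid cross BbHh × BbHh — consider each gene separately:
coat color: Bb × Bb → 1 BB, 2 Bb, 1 bb → 3 B_ : 1 bb (out of 4)
face color: Hh × Hh → 1 HH, 2 Hh, 1 hh → 3 H_ : 1 hh (out of 4)
Combine (counts out of 4 × 4 = 16): black/Hereford-pattern (B_H_) = 3×3 = 9; black/solid (B_hh) = 3×1 = 3; red/Hereford-pattern (bbH_) = 1×3 = 3; red/solid (bbhh) = 1×1 = 1
Phenotype counts (out of 16): 9 black/Hereford-pattern, 3 black/solid, 3 red/Hereford-pattern, 1 red/solid
black/solid: 3 out of 16 → fraction 3/16
Expected count = 3/16 × 2144 = 402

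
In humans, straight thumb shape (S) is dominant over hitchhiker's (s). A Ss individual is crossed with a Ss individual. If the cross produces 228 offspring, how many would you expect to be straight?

Punnett square for Ss × Ss:
Offspring genotypes: 1 SS, 2 Ss, 1 ss
straight: 3, hitchhiker's: 1
straight: 3 out of 4 → fraction 3/4
Expected count = 3/4 × 228 = 171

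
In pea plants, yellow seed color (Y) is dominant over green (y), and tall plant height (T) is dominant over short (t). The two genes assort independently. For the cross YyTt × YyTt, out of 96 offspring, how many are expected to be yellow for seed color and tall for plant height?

Dihybrid cross YyTt × YyTt — consider each gene separately:
seed color: Yy × Yy → 1 YY, 2 Yy, 1 yy → 3 Y_ : 1 yy (out of 4)
plant height: Tt × Tt → 1 TT, 2 Tt, 1 tt → 3 T_ : 1 tt (out of 4)
Looking for: yellow (Y_) and tall (T_)
P(yellow) = 3/4, P(tall) = 3/4
P(both) = 3/4 × 3/4 = 9/16
Expected count = 9/16 × 96 = 54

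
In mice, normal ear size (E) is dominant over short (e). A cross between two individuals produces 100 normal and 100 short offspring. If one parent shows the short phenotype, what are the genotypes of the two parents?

Observed offspring: 100 normal, 100 short
The observed ratio simplifies to 1:1. One parent shows short, so its genotype must be ee. A 1:1 offspring split requires the other parent to be heterozygous (Ee).
Parent genotypes: ee × Ee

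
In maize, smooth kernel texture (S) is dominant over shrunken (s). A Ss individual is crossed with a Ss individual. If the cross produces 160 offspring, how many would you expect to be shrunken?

Punnett square for Ss × Ss:
Offspring genotypes: 1 SS, 2 Ss, 1 ss
smooth: 3, shrunken: 1
shrunken: 1 out of 4 → fraction 1/4
Expected count = 1/4 × 160 = 40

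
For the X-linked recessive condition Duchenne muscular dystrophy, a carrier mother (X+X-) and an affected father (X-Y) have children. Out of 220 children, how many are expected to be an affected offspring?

Cross: X+X- × X-Y
Offspring: 1 X+X-, 1 X+Y, 1 X-X-, 1 X-Y
Probability of an affected offspring: 2/4 = 1/2
Expected count = 1/2 × 220 = 110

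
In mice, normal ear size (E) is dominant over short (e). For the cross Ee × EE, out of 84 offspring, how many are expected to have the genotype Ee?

Punnett square for Ee × EE:
Offspring genotypes: 2 EE, 2 Ee
Total offspring: 4
Count with target: 2
Probability: 2/4 = 1/2
Expected count = 1/2 × 84 = 42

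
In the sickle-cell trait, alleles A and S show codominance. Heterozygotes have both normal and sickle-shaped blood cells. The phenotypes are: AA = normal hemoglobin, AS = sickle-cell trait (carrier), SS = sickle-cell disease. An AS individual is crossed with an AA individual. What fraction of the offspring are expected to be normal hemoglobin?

Punnett square for AS × AA:
Offspring genotypes: 2 AA, 2 AS
Phenotype counts: 2 normal hemoglobin, 2 sickle-cell trait (carrier)
normal hemoglobin: 2 out of 4
Probability: 2/4 = 1/2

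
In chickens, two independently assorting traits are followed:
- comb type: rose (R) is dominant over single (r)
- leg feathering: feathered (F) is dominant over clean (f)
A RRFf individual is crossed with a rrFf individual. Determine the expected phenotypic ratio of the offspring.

Dihybrid cross RRFf × rrFf — consider each gene separately:
comb type: RR × rr → 4 Rr → 4 R_ (out of 4)
leg feathering: Ff × Ff → 1 FF, 2 Ff, 1 ff → 3 F_ : 1 ff (out of 4)
Combine (counts out of 4 × 4 = 16): rose/feathered (R_F_) = 4×3 = 12; rose/clean (R_ff) = 4×1 = 4
Phenotype counts (out of 16): 12 rose/feathered, 4 rose/clean
Ratio: 3 rose/feathered : 1 rose/clean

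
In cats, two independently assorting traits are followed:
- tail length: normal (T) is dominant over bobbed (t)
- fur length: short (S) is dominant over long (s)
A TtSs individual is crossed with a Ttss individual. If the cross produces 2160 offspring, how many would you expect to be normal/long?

Dihybrid cross TtSs × Ttss — consider each gene separately:
tail length: Tt × Tt → 1 TT, 2 Tt, 1 tt → 3 T_ : 1 tt (out of 4)
fur length: Ss × ss → 2 Ss, 2 ss → 2 S_ : 2 ss (out of 4)
Combine (counts out of 4 × 4 = 16): normal/short (T_S_) = 3×2 = 6; normal/long (T_ss) = 3×2 = 6; bobbed/short (ttS_) = 1×2 = 2; bobbed/long (ttss) = 1×2 = 2
Phenotype counts (out of 16): 6 normal/short, 6 normal/long, 2 bobbed/short, 2 bobbed/long
normal/long: 6 out of 16 → fraction 3/8
Expected count = 3/8 × 2160 = 810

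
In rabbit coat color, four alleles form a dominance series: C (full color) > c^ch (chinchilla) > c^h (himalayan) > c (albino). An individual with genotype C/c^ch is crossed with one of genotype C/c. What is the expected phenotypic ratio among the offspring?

Cross: C/c^ch × C/c
Allele dominance: C > c^ch > c^h > c
Offspring genotypes: 1 C/C, 1 C/c, 1 C/c^ch, 1 c^ch/c
Phenotype counts: 3 full color, 1 chinchilla
Ratio: 3 full color : 1 chinchilla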